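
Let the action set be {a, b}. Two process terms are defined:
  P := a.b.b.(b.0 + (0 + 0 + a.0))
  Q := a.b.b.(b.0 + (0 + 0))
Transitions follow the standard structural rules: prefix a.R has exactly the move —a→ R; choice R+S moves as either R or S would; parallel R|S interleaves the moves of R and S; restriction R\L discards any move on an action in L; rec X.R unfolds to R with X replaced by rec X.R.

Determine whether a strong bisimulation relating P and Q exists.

LTS(P): 5 reachable states
  s0 = a.b.b.(b.0 + (0 + 0 + a.0)) ⊢ ··a··> s1
  s1 = b.b.(b.0 + (0 + 0 + a.0)) ⊢ ··b··> s2
  s2 = b.(b.0 + (0 + 0 + a.0)) ⊢ ··b··> s3
  s3 = b.0 + (0 + 0 + a.0) ⊢ ··a··> s4, ··b··> s4
  s4 = 0 ⊢ ∅
LTS(Q): 5 reachable states
  t0 = a.b.b.(b.0 + (0 + 0)) ⊢ ··a··> t1
  t1 = b.b.(b.0 + (0 + 0)) ⊢ ··b··> t2
  t2 = b.(b.0 + (0 + 0)) ⊢ ··b··> t3
  t3 = b.0 + (0 + 0) ⊢ ··b··> t4
  t4 = 0 ⊢ ∅
Coarsest stable partition (strong bisimilarity classes):
  B0 = {s0}
  B1 = {s1}
  B2 = {s2}
  B3 = {s3}
  B4 = {s4, t4}
  B5 = {t0}
  B6 = {t1}
  B7 = {t2}
  B8 = {t3}
s0 ∈ B0, t0 ∈ B5 → different blocks

P ≁ Q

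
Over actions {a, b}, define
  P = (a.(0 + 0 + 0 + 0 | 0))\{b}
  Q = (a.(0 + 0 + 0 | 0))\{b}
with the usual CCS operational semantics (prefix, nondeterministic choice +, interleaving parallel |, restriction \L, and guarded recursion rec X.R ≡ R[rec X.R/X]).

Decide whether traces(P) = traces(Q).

P's transition system — 2 states:
  u0 = (a.(0 + 0 + 0 + 0 | 0))\{b} → =a=> u1
  u1 = (0 + 0 + 0 + 0 | 0)\{b} → ∅
Q's transition system — 2 states:
  v0 = (a.(0 + 0 + 0 | 0))\{b} → =a=> v1
  v1 = (0 + 0 + 0 | 0)\{b} → ∅
Bisimilarity quotient blocks:
  B0 = {u0, v0}
  B1 = {u1, v1}
u0 ∈ B0, v0 ∈ B0 → same block
Bisimilar ⇒ trace-equivalent.

traces(P) = traces(Q)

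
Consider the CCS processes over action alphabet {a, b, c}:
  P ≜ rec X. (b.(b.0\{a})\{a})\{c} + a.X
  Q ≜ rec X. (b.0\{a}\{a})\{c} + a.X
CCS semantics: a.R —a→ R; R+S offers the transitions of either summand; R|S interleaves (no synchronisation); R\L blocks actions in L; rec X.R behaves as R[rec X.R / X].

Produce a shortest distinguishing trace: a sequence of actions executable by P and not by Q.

LTS(P): 3 reachable states
  p0 = rec X. (b.(b.0\{a})\{a})\{c} + a.X → —a→ p0, —b→ p1
  p1 = (b.0\{a})\{a}\{c} → —b→ p2
  p2 = 0\{a}\{a}\{c} → ∅
LTS(Q): 2 reachable states
  q0 = rec X. (b.0\{a}\{a})\{c} + a.X → —a→ q0, —b→ q1
  q1 = 0\{a}\{a}\{c} → ∅
Run σ = ⟨bb⟩ on P: start {p0}
  after b @ step 1: {p1}
  after b @ step 2: {p2}
  ✓ P
Run σ = ⟨bb⟩ on Q: start {q0}
  after b @ step 1: {q1}
  after b @ step 2: ∅ (Q stuck)

bb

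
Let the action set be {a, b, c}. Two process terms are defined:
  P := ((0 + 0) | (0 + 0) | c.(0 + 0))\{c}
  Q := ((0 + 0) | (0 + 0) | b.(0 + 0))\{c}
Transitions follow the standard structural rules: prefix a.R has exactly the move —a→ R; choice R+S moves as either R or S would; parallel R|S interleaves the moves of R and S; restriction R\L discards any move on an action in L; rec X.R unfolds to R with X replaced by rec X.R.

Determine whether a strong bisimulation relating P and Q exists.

P's transition system — 1 states:
  p0 = ((0 + 0) | (0 + 0) | c.(0 + 0))\{c} | (no moves)
Q's transition system — 2 states:
  q0 = ((0 + 0) | (0 + 0) | b.(0 + 0))\{c} | =b=> q1
  q1 = ((0 + 0) | (0 + 0) | (0 + 0))\{c} | (no moves)
Coarsest stable partition (strong bisimilarity classes):
  B0 = {p0, q1}
  B1 = {q0}
p0 ∈ B0, q0 ∈ B1 → different blocks

P ≁ Q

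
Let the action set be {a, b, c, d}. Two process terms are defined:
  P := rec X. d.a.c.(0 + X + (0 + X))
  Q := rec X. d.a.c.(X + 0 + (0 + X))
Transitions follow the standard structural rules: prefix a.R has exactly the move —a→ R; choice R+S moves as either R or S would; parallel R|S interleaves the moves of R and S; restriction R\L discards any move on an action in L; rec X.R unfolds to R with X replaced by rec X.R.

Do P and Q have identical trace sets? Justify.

P's transition system — 4 states:
  s0 = rec X. d.a.c.(0 + X + (0 + X)) has moves ··d··> s1
  s1 = a.c.(0 + (rec X. d.a.c.(0 + X + (0 + X))) + (0 + (rec X. d.a.c.(0 + X + (0 + X))))) has moves ··a··> s2
  s2 = c.(0 + (rec X. d.a.c.(0 + X + (0 + X))) + (0 + (rec X. d.a.c.(0 + X + (0 + X))))) has moves ··c··> s3
  s3 = 0 + (rec X. d.a.c.(0 + X + (0 + X))) + (0 + (rec X. d.a.c.(0 + X + (0 + X)))) has moves ··d··> s1
Q's transition system — 4 states:
  t0 = rec X. d.a.c.(X + 0 + (0 + X)) has moves ··d··> t1
  t1 = a.c.((rec X. d.a.c.(X + 0 + (0 + X))) + 0 + (0 + (rec X. d.a.c.(X + 0 + (0 + X))))) has moves ··a··> t2
  t2 = c.((rec X. d.a.c.(X + 0 + (0 + X))) + 0 + (0 + (rec X. d.a.c.(X + 0 + (0 + X))))) has moves ··c··> t3
  t3 = (rec X. d.a.c.(X + 0 + (0 + X))) + 0 + (0 + (rec X. d.a.c.(X + 0 + (0 + X)))) has moves ··d··> t1
Bisimilarity quotient blocks:
  B0 = {s0, s3, t0, t3}
  B1 = {s1, t1}
  B2 = {s2, t2}
s0 ∈ B0, t0 ∈ B0 → same block
Bisimilar ⇒ trace-equivalent.

YES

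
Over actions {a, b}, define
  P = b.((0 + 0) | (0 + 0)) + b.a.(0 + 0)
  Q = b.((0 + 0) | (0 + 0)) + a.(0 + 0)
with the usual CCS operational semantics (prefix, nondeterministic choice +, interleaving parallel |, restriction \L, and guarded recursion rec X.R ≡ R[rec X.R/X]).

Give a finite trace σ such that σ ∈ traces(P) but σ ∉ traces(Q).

ba

P's transition system — 4 states:
  m0 = b.((0 + 0) | (0 + 0)) + b.a.(0 + 0) has moves =b=> m1, =b=> m2
  m1 = (0 + 0) | (0 + 0) has moves stopped
  m2 = a.(0 + 0) has moves =a=> m3
  m3 = 0 + 0 has moves stopped
Q's transition system — 3 states:
  n0 = b.((0 + 0) | (0 + 0)) + a.(0 + 0) has moves =a=> n1, =b=> n2
  n1 = 0 + 0 has moves stopped
  n2 = (0 + 0) | (0 + 0) has moves stopped
Run σ = ⟨ba⟩ on P: start {m0}
  after b @ step 1: {m1, m2}
  after a @ step 2: {m3}
  ✓ P
Run σ = ⟨ba⟩ on Q: start {n0}
  after b @ step 1: {n2}
  after a @ step 2: ∅ (Q stuck)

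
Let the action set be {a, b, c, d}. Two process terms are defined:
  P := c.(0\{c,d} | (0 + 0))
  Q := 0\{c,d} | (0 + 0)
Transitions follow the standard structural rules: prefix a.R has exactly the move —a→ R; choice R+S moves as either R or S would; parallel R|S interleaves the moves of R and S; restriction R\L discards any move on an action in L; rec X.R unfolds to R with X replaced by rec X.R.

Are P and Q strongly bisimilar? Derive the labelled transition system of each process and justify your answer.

P ≁ Q

P's transition system — 2 states:
  s0 = c.(0\{c,d} | (0 + 0)) ⊢ ··c··> s1
  s1 = 0\{c,d} | (0 + 0) ⊢ (no moves)
Q's transition system — 1 states:
  t0 = 0\{c,d} | (0 + 0) ⊢ (no moves)
Coarsest stable partition (strong bisimilarity classes):
  B0 = {s0}
  B1 = {s1, t0}
s0 ∈ B0, t0 ∈ B1 → different blocks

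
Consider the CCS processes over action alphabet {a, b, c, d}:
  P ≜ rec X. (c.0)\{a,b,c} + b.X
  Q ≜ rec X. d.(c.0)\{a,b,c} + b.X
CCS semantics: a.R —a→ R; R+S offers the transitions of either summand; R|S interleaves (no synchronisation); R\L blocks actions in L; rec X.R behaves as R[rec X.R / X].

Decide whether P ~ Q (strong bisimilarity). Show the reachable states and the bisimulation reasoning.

P ≁ Q

P's transition system — 1 states:
  m0 = rec X. (c.0)\{a,b,c} + b.X | =b=> m0
Q's transition system — 2 states:
  n0 = rec X. d.(c.0)\{a,b,c} + b.X | =b=> n0, =d=> n1
  n1 = (c.0)\{a,b,c} | deadlocked
Coarsest stable partition (strong bisimilarity classes):
  B0 = {m0}
  B1 = {n0}
  B2 = {n1}
m0 ∈ B0, n0 ∈ B1 → different blocks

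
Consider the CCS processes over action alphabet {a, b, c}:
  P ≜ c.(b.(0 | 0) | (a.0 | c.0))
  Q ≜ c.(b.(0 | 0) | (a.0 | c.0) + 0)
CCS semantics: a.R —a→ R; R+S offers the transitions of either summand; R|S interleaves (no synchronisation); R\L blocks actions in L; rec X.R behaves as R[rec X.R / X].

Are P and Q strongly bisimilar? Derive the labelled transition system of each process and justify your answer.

bisimilar

LTS(P): 9 reachable states
  s0 = c.(b.(0 | 0) | (a.0 | c.0)) | ··c··> s1
  s1 = b.(0 | 0) | (a.0 | c.0) | ··a··> s2, ··b··> s3, ··c··> s4
  s2 = b.(0 | 0) | (0 | c.0) | ··b··> s5, ··c··> s6
  s3 = 0 | 0 | (a.0 | c.0) | ··a··> s5, ··c··> s7
  s4 = b.(0 | 0) | (a.0 | 0) | ··a··> s6, ··b··> s7
  s5 = 0 | 0 | (0 | c.0) | ··c··> s8
  s6 = b.(0 | 0) | (0 | 0) | ··b··> s8
  s7 = 0 | 0 | (a.0 | 0) | ··a··> s8
  s8 = 0 | 0 | (0 | 0) | deadlocked
LTS(Q): 9 reachable states
  t0 = c.(b.(0 | 0) | (a.0 | c.0) + 0) | ··c··> t1
  t1 = b.(0 | 0) | (a.0 | c.0) + 0 | ··a··> t2, ··b··> t3, ··c··> t4
  t2 = b.(0 | 0) | (0 | c.0) | ··b··> t5, ··c··> t6
  t3 = 0 | 0 | (a.0 | c.0) | ··a··> t5, ··c··> t7
  t4 = b.(0 | 0) | (a.0 | 0) | ··a··> t6, ··b··> t7
  t5 = 0 | 0 | (0 | c.0) | ··c··> t8
  t6 = b.(0 | 0) | (0 | 0) | ··b··> t8
  t7 = 0 | 0 | (a.0 | 0) | ··a··> t8
  t8 = 0 | 0 | (0 | 0) | deadlocked
Coarsest stable partition (strong bisimilarity classes):
  B0 = {s0, t0}
  B1 = {s1, t1}
  B2 = {s2, t2}
  B3 = {s6, t6}
  B4 = {s8, t8}
  B5 = {s5, t5}
  B6 = {s4, t4}
  B7 = {s7, t7}
  B8 = {s3, t3}
s0 ∈ B0, t0 ∈ B0 → same block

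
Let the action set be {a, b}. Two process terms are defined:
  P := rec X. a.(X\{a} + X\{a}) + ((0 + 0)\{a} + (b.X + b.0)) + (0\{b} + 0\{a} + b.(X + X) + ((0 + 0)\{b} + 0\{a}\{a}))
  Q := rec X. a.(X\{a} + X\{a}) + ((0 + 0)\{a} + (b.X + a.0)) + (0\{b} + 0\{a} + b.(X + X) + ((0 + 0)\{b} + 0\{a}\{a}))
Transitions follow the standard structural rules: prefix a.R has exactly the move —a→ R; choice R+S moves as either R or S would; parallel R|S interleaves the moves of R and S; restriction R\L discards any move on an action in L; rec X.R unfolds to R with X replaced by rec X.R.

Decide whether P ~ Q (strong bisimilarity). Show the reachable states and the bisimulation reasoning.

P ≁ Q

Reachable graph of P (7 states):
  s0 = rec X. a.(X\{a} + X\{a}) + ((0 + 0)\{a} + (b.X + b.0)) + (0\{b} + 0\{a} + b.(X + X) + ((0 + 0)\{b} + 0\{a}\{a})) ⊢ ··a··> s1, ··b··> s0, ··b··> s2, ··b··> s3
  s1 = (rec X. a.(X\{a} + X\{a}) + ((0 + 0)\{a} + (b.X + b.0)) + (0\{b} + 0\{a} + b.(X + X) + ((0 + 0)\{b} + 0\{a}\{a})))\{a} + (rec X. a.(X\{a} + X\{a}) + ((0 + 0)\{a} + (b.X + b.0)) + (0\{b} + 0\{a} + b.(X + X) + ((0 + 0)\{b} + 0\{a}\{a})))\{a} ⊢ ··b··> s4, ··b··> s5, ··b··> s6
  s2 = (rec X. a.(X\{a} + X\{a}) + ((0 + 0)\{a} + (b.X + b.0)) + (0\{b} + 0\{a} + b.(X + X) + ((0 + 0)\{b} + 0\{a}\{a}))) + (rec X. a.(X\{a} + X\{a}) + ((0 + 0)\{a} + (b.X + b.0)) + (0\{b} + 0\{a} + b.(X + X) + ((0 + 0)\{b} + 0\{a}\{a}))) ⊢ ··a··> s1, ··b··> s0, ··b··> s2, ··b··> s3
  s3 = 0 ⊢ ·
  s4 = ((rec X. a.(X\{a} + X\{a}) + ((0 + 0)\{a} + (b.X + b.0)) + (0\{b} + 0\{a} + b.(X + X) + ((0 + 0)\{b} + 0\{a}\{a}))) + (rec X. a.(X\{a} + X\{a}) + ((0 + 0)\{a} + (b.X + b.0)) + (0\{b} + 0\{a} + b.(X + X) + ((0 + 0)\{b} + 0\{a}\{a}))))\{a} ⊢ ··b··> s4, ··b··> s5, ··b··> s6
  s5 = (rec X. a.(X\{a} + X\{a}) + ((0 + 0)\{a} + (b.X + b.0)) + (0\{b} + 0\{a} + b.(X + X) + ((0 + 0)\{b} + 0\{a}\{a})))\{a} ⊢ ··b··> s4, ··b··> s5, ··b··> s6
  s6 = 0\{a} ⊢ ·
Reachable graph of Q (6 states):
  t0 = rec X. a.(X\{a} + X\{a}) + ((0 + 0)\{a} + (b.X + a.0)) + (0\{b} + 0\{a} + b.(X + X) + ((0 + 0)\{b} + 0\{a}\{a})) ⊢ ··a··> t1, ··a··> t2, ··b··> t0, ··b··> t3
  t1 = (rec X. a.(X\{a} + X\{a}) + ((0 + 0)\{a} + (b.X + a.0)) + (0\{b} + 0\{a} + b.(X + X) + ((0 + 0)\{b} + 0\{a}\{a})))\{a} + (rec X. a.(X\{a} + X\{a}) + ((0 + 0)\{a} + (b.X + a.0)) + (0\{b} + 0\{a} + b.(X + X) + ((0 + 0)\{b} + 0\{a}\{a})))\{a} ⊢ ··b··> t4, ··b··> t5
  t2 = 0 ⊢ ·
  t3 = (rec X. a.(X\{a} + X\{a}) + ((0 + 0)\{a} + (b.X + a.0)) + (0\{b} + 0\{a} + b.(X + X) + ((0 + 0)\{b} + 0\{a}\{a}))) + (rec X. a.(X\{a} + X\{a}) + ((0 + 0)\{a} + (b.X + a.0)) + (0\{b} + 0\{a} + b.(X + X) + ((0 + 0)\{b} + 0\{a}\{a}))) ⊢ ··a··> t1, ··a··> t2, ··b··> t0, ··b··> t3
  t4 = ((rec X. a.(X\{a} + X\{a}) + ((0 + 0)\{a} + (b.X + a.0)) + (0\{b} + 0\{a} + b.(X + X) + ((0 + 0)\{b} + 0\{a}\{a}))) + (rec X. a.(X\{a} + X\{a}) + ((0 + 0)\{a} + (b.X + a.0)) + (0\{b} + 0\{a} + b.(X + X) + ((0 + 0)\{b} + 0\{a}\{a}))))\{a} ⊢ ··b··> t4, ··b··> t5
  t5 = (rec X. a.(X\{a} + X\{a}) + ((0 + 0)\{a} + (b.X + a.0)) + (0\{b} + 0\{a} + b.(X + X) + ((0 + 0)\{b} + 0\{a}\{a})))\{a} ⊢ ··b··> t4, ··b··> t5
Coarsest stable partition (strong bisimilarity classes):
  B0 = {s0, s2}
  B1 = {s1, s4, s5}
  B2 = {s3, s6, t2}
  B3 = {t0, t3}
  B4 = {t1, t4, t5}
s0 ∈ B0, t0 ∈ B3 → different blocks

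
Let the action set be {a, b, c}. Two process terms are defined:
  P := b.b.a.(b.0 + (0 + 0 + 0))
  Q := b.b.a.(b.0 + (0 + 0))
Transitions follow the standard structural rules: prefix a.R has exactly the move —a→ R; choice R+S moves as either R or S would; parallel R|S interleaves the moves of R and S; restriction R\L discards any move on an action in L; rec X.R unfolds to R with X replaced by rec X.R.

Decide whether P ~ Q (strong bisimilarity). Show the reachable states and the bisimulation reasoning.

LTS(P): 5 reachable states
  m0 = b.b.a.(b.0 + (0 + 0 + 0)) has moves --b--▸ m1
  m1 = b.a.(b.0 + (0 + 0 + 0)) has moves --b--▸ m2
  m2 = a.(b.0 + (0 + 0 + 0)) has moves --a--▸ m3
  m3 = b.0 + (0 + 0 + 0) has moves --b--▸ m4
  m4 = 0 has moves stopped
LTS(Q): 5 reachable states
  n0 = b.b.a.(b.0 + (0 + 0)) has moves --b--▸ n1
  n1 = b.a.(b.0 + (0 + 0)) has moves --b--▸ n2
  n2 = a.(b.0 + (0 + 0)) has moves --a--▸ n3
  n3 = b.0 + (0 + 0) has moves --b--▸ n4
  n4 = 0 has moves stopped
Bisimilarity quotient blocks:
  B0 = {m0, n0}
  B1 = {m1, n1}
  B2 = {m2, n2}
  B3 = {m3, n3}
  B4 = {m4, n4}
m0 ∈ B0, n0 ∈ B0 → same block

bisimilar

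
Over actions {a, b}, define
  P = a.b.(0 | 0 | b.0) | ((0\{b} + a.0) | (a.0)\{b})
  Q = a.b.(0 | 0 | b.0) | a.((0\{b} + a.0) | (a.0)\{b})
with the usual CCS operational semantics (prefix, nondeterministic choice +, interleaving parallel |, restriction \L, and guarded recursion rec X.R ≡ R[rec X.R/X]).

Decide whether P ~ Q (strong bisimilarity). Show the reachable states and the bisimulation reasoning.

NO

LTS(P): 16 reachable states
  m0 = a.b.(0 | 0 | b.0) | ((0\{b} + a.0) | (a.0)\{b}) | --a--▸ m1, --a--▸ m2, --a--▸ m3
  m1 = a.b.(0 | 0 | b.0) | ((0\{b} + a.0) | 0\{b}) | --a--▸ m4, --a--▸ m5
  m2 = a.b.(0 | 0 | b.0) | (0 | (a.0)\{b}) | --a--▸ m4, --a--▸ m6
  m3 = b.(0 | 0 | b.0) | ((0\{b} + a.0) | (a.0)\{b}) | --a--▸ m5, --a--▸ m6, --b--▸ m7
  m4 = a.b.(0 | 0 | b.0) | (0 | 0\{b}) | --a--▸ m8
  m5 = b.(0 | 0 | b.0) | ((0\{b} + a.0) | 0\{b}) | --a--▸ m8, --b--▸ m9
  m6 = b.(0 | 0 | b.0) | (0 | (a.0)\{b}) | --a--▸ m8, --b--▸ m10
  m7 = 0 | 0 | b.0 | ((0\{b} + a.0) | (a.0)\{b}) | --a--▸ m10, --a--▸ m9, --b--▸ m11
  m8 = b.(0 | 0 | b.0) | (0 | 0\{b}) | --b--▸ m12
  m9 = 0 | 0 | b.0 | ((0\{b} + a.0) | 0\{b}) | --a--▸ m12, --b--▸ m13
  m10 = 0 | 0 | b.0 | (0 | (a.0)\{b}) | --a--▸ m12, --b--▸ m14
  m11 = 0 | 0 | 0 | ((0\{b} + a.0) | (a.0)\{b}) | --a--▸ m13, --a--▸ m14
  m12 = 0 | 0 | b.0 | (0 | 0\{b}) | --b--▸ m15
  m13 = 0 | 0 | 0 | ((0\{b} + a.0) | 0\{b}) | --a--▸ m15
  m14 = 0 | 0 | 0 | (0 | (a.0)\{b}) | --a--▸ m15
  m15 = 0 | 0 | 0 | (0 | 0\{b}) | (no moves)
LTS(Q): 20 reachable states
  n0 = a.b.(0 | 0 | b.0) | a.((0\{b} + a.0) | (a.0)\{b}) | --a--▸ n1, --a--▸ n2
  n1 = a.b.(0 | 0 | b.0) | ((0\{b} + a.0) | (a.0)\{b}) | --a--▸ n3, --a--▸ n4, --a--▸ n5
  n2 = b.(0 | 0 | b.0) | a.((0\{b} + a.0) | (a.0)\{b}) | --a--▸ n5, --b--▸ n6
  n3 = a.b.(0 | 0 | b.0) | ((0\{b} + a.0) | 0\{b}) | --a--▸ n7, --a--▸ n8
  n4 = a.b.(0 | 0 | b.0) | (0 | (a.0)\{b}) | --a--▸ n7, --a--▸ n9
  n5 = b.(0 | 0 | b.0) | ((0\{b} + a.0) | (a.0)\{b}) | --a--▸ n8, --a--▸ n9, --b--▸ n10
  n6 = 0 | 0 | b.0 | a.((0\{b} + a.0) | (a.0)\{b}) | --a--▸ n10, --b--▸ n11
  n7 = a.b.(0 | 0 | b.0) | (0 | 0\{b}) | --a--▸ n12
  n8 = b.(0 | 0 | b.0) | ((0\{b} + a.0) | 0\{b}) | --a--▸ n12, --b--▸ n13
  n9 = b.(0 | 0 | b.0) | (0 | (a.0)\{b}) | --a--▸ n12, --b--▸ n14
  n10 = 0 | 0 | b.0 | ((0\{b} + a.0) | (a.0)\{b}) | --a--▸ n13, --a--▸ n14, --b--▸ n15
  n11 = 0 | 0 | 0 | a.((0\{b} + a.0) | (a.0)\{b}) | --a--▸ n15
  n12 = b.(0 | 0 | b.0) | (0 | 0\{b}) | --b--▸ n16
  n13 = 0 | 0 | b.0 | ((0\{b} + a.0) | 0\{b}) | --a--▸ n16, --b--▸ n17
  n14 = 0 | 0 | b.0 | (0 | (a.0)\{b}) | --a--▸ n16, --b--▸ n18
  n15 = 0 | 0 | 0 | ((0\{b} + a.0) | (a.0)\{b}) | --a--▸ n17, --a--▸ n18
  n16 = 0 | 0 | b.0 | (0 | 0\{b}) | --b--▸ n19
  n17 = 0 | 0 | 0 | ((0\{b} + a.0) | 0\{b}) | --a--▸ n19
  n18 = 0 | 0 | 0 | (0 | (a.0)\{b}) | --a--▸ n19
  n19 = 0 | 0 | 0 | (0 | 0\{b}) | (no moves)
Bisimilarity quotient blocks:
  B0 = {m0, n1}
  B1 = {m3, n5}
  B2 = {m5, m6, n8, n9}
  B3 = {m8, n12}
  B4 = {m12, n16}
  B5 = {m15, n19}
  B6 = {m10, m9, n13, n14}
  B7 = {m13, m14, n17, n18}
  B8 = {m7, n10}
  B9 = {m11, n15}
  B10 = {m1, m2, n3, n4}
  B11 = {m4, n7}
  B12 = {n0}
  B13 = {n2}
  B14 = {n6}
  B15 = {n11}
m0 ∈ B0, n0 ∈ B12 → different blocks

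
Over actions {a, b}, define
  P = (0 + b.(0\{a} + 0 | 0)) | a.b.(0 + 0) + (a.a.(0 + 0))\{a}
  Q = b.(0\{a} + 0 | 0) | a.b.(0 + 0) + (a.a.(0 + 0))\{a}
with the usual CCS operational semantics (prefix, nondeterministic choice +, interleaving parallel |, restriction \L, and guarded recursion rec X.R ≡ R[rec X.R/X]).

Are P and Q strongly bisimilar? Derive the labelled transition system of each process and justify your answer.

LTS(P): 6 reachable states
  p0 = (0 + b.(0\{a} + 0 | 0)) | a.b.(0 + 0) + (a.a.(0 + 0))\{a} ⊢ =a=> p1, =b=> p2
  p1 = (0 + b.(0\{a} + 0 | 0)) | b.(0 + 0) ⊢ =b=> p3, =b=> p4
  p2 = (0\{a} + 0 | 0) | a.b.(0 + 0) ⊢ =a=> p4
  p3 = (0 + b.(0\{a} + 0 | 0)) | (0 + 0) ⊢ =b=> p5
  p4 = (0\{a} + 0 | 0) | b.(0 + 0) ⊢ =b=> p5
  p5 = (0\{a} + 0 | 0) | (0 + 0) ⊢ ∅
LTS(Q): 6 reachable states
  q0 = b.(0\{a} + 0 | 0) | a.b.(0 + 0) + (a.a.(0 + 0))\{a} ⊢ =a=> q1, =b=> q2
  q1 = b.(0\{a} + 0 | 0) | b.(0 + 0) ⊢ =b=> q3, =b=> q4
  q2 = (0\{a} + 0 | 0) | a.b.(0 + 0) ⊢ =a=> q3
  q3 = (0\{a} + 0 | 0) | b.(0 + 0) ⊢ =b=> q5
  q4 = b.(0\{a} + 0 | 0) | (0 + 0) ⊢ =b=> q5
  q5 = (0\{a} + 0 | 0) | (0 + 0) ⊢ ∅
Bisimilarity quotient blocks:
  B0 = {p0, q0}
  B1 = {p2, q2}
  B2 = {p3, p4, q3, q4}
  B3 = {p5, q5}
  B4 = {p1, q1}
p0 ∈ B0, q0 ∈ B0 → same block

bisimilar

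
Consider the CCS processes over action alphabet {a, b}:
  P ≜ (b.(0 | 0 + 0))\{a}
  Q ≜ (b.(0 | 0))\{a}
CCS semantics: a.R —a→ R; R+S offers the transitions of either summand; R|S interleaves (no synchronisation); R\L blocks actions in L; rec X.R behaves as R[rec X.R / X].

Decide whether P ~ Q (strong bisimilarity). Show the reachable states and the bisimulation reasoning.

bisimilar

P's transition system — 2 states:
  s0 = (b.(0 | 0 + 0))\{a} :: =b=> s1
  s1 = (0 | 0 + 0)\{a} :: deadlocked
Q's transition system — 2 states:
  t0 = (b.(0 | 0))\{a} :: =b=> t1
  t1 = (0 | 0)\{a} :: deadlocked
Coarsest stable partition (strong bisimilarity classes):
  B0 = {s0, t0}
  B1 = {s1, t1}
s0 ∈ B0, t0 ∈ B0 → same block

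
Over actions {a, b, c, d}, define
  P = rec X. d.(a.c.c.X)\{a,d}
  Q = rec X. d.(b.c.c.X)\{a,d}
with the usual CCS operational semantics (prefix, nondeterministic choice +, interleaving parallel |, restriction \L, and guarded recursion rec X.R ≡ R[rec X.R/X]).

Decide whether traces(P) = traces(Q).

traces(P) ≠ traces(Q) — witness ⟨db⟩

P's transition system — 2 states:
  u0 = rec X. d.(a.c.c.X)\{a,d} | —d→ u1
  u1 = (a.c.c.(rec X. d.(a.c.c.X)\{a,d}))\{a,d} | (no moves)
Q's transition system — 5 states:
  v0 = rec X. d.(b.c.c.X)\{a,d} | —d→ v1
  v1 = (b.c.c.(rec X. d.(b.c.c.X)\{a,d}))\{a,d} | —b→ v2
  v2 = (c.c.(rec X. d.(b.c.c.X)\{a,d}))\{a,d} | —c→ v3
  v3 = (c.(rec X. d.(b.c.c.X)\{a,d}))\{a,d} | —c→ v4
  v4 = (rec X. d.(b.c.c.X)\{a,d})\{a,d} | (no moves)
Executing db from Q (initial set {v0}):
  step 1 (d): {v1}
  step 2 (b): {v2}
  — Q admits the full trace.
Executing db from P (initial set {u0}):
  step 1 (d): {u1}
  step 2 (b): ∅ (P stuck)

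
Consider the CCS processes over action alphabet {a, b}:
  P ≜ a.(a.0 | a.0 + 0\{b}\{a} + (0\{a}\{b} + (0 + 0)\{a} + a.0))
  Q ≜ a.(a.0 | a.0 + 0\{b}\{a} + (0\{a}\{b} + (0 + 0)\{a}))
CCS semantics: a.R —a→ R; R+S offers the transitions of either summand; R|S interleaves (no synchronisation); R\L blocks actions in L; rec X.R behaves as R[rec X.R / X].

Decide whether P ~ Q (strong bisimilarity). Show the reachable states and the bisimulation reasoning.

Reachable graph of P (6 states):
  s0 = a.(a.0 | a.0 + 0\{b}\{a} + (0\{a}\{b} + (0 + 0)\{a} + a.0)) has moves =a=> s1
  s1 = a.0 | a.0 + 0\{b}\{a} + (0\{a}\{b} + (0 + 0)\{a} + a.0) has moves =a=> s2, =a=> s3, =a=> s4
  s2 = 0 has moves ∅
  s3 = 0 | a.0 has moves =a=> s5
  s4 = a.0 | 0 has moves =a=> s5
  s5 = 0 | 0 has moves ∅
Reachable graph of Q (5 states):
  t0 = a.(a.0 | a.0 + 0\{b}\{a} + (0\{a}\{b} + (0 + 0)\{a})) has moves =a=> t1
  t1 = a.0 | a.0 + 0\{b}\{a} + (0\{a}\{b} + (0 + 0)\{a}) has moves =a=> t2, =a=> t3
  t2 = 0 | a.0 has moves =a=> t4
  t3 = a.0 | 0 has moves =a=> t4
  t4 = 0 | 0 has moves ∅
Coarsest stable partition (strong bisimilarity classes):
  B0 = {s0}
  B1 = {s1}
  B2 = {s2, s5, t4}
  B3 = {s3, s4, t2, t3}
  B4 = {t0}
  B5 = {t1}
s0 ∈ B0, t0 ∈ B4 → different blocks

P ≁ Q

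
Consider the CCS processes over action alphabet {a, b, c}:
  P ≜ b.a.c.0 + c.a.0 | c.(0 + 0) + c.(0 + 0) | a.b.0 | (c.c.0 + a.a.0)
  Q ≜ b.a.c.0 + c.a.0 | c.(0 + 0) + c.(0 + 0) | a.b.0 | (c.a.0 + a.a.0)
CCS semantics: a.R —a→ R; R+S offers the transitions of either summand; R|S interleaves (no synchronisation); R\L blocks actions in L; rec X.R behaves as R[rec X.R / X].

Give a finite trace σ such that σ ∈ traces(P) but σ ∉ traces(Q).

Reachable graph of P (32 states):
  u0 = b.a.c.0 + c.a.0 | c.(0 + 0) + c.(0 + 0) | a.b.0 | (c.c.0 + a.a.0) → -a-> u1, -a-> u2, -b-> u3, -c-> u4, -c-> u5, -c-> u6, -c-> u7
  u1 = c.(0 + 0) | a.b.0 | a.0 → -a-> u8, -a-> u9, -c-> u10
  u2 = c.(0 + 0) | b.0 | (c.c.0 + a.a.0) → -a-> u9, -b-> u11, -c-> u12, -c-> u13
  u3 = a.c.0 → -a-> u14
  u4 = (0 + 0) | a.b.0 | (c.c.0 + a.a.0) → -a-> u10, -a-> u12, -c-> u15
  u5 = a.0 | c.(0 + 0) → -a-> u16, -c-> u17
  u6 = c.(0 + 0) | a.b.0 | c.0 → -a-> u13, -c-> u15, -c-> u8
  u7 = c.a.0 | (0 + 0) → -c-> u17
  u8 = c.(0 + 0) | a.b.0 | 0 → -a-> u18, -c-> u19
  u9 = c.(0 + 0) | b.0 | a.0 → -a-> u18, -b-> u20, -c-> u21
  u10 = (0 + 0) | a.b.0 | a.0 → -a-> u19, -a-> u21
  u11 = c.(0 + 0) | 0 | (c.c.0 + a.a.0) → -a-> u20, -c-> u22, -c-> u23
  u12 = (0 + 0) | b.0 | (c.c.0 + a.a.0) → -a-> u21, -b-> u22, -c-> u24
  u13 = c.(0 + 0) | b.0 | c.0 → -b-> u23, -c-> u18, -c-> u24
  u14 = c.0 → -c-> u25
  u15 = (0 + 0) | a.b.0 | c.0 → -a-> u24, -c-> u19
  u16 = 0 | c.(0 + 0) → -c-> u26
  u17 = a.0 | (0 + 0) → -a-> u26
  u18 = c.(0 + 0) | b.0 | 0 → -b-> u27, -c-> u28
  u19 = (0 + 0) | a.b.0 | 0 → -a-> u28
  u20 = c.(0 + 0) | 0 | a.0 → -a-> u27, -c-> u29
  u21 = (0 + 0) | b.0 | a.0 → -a-> u28, -b-> u29
  u22 = (0 + 0) | 0 | (c.c.0 + a.a.0) → -a-> u29, -c-> u30
  u23 = c.(0 + 0) | 0 | c.0 → -c-> u27, -c-> u30
  u24 = (0 + 0) | b.0 | c.0 → -b-> u30, -c-> u28
  u25 = 0 → (no moves)
  u26 = 0 | (0 + 0) → (no moves)
  u27 = c.(0 + 0) | 0 | 0 → -c-> u31
  u28 = (0 + 0) | b.0 | 0 → -b-> u31
  u29 = (0 + 0) | 0 | a.0 → -a-> u31
  u30 = (0 + 0) | 0 | c.0 → -c-> u31
  u31 = (0 + 0) | 0 | 0 → (no moves)
Reachable graph of Q (26 states):
  v0 = b.a.c.0 + c.a.0 | c.(0 + 0) + c.(0 + 0) | a.b.0 | (c.a.0 + a.a.0) → -a-> v1, -a-> v2, -b-> v3, -c-> v1, -c-> v4, -c-> v5, -c-> v6
  v1 = c.(0 + 0) | a.b.0 | a.0 → -a-> v7, -a-> v8, -c-> v9
  v2 = c.(0 + 0) | b.0 | (c.a.0 + a.a.0) → -a-> v8, -b-> v10, -c-> v11, -c-> v8
  v3 = a.c.0 → -a-> v12
  v4 = (0 + 0) | a.b.0 | (c.a.0 + a.a.0) → -a-> v11, -a-> v9, -c-> v9
  v5 = a.0 | c.(0 + 0) → -a-> v13, -c-> v14
  v6 = c.a.0 | (0 + 0) → -c-> v14
  v7 = c.(0 + 0) | a.b.0 | 0 → -a-> v15, -c-> v16
  v8 = c.(0 + 0) | b.0 | a.0 → -a-> v15, -b-> v17, -c-> v18
  v9 = (0 + 0) | a.b.0 | a.0 → -a-> v16, -a-> v18
  v10 = c.(0 + 0) | 0 | (c.a.0 + a.a.0) → -a-> v17, -c-> v17, -c-> v19
  v11 = (0 + 0) | b.0 | (c.a.0 + a.a.0) → -a-> v18, -b-> v19, -c-> v18
  v12 = c.0 → -c-> v20
  v13 = 0 | c.(0 + 0) → -c-> v21
  v14 = a.0 | (0 + 0) → -a-> v21
  v15 = c.(0 + 0) | b.0 | 0 → -b-> v22, -c-> v23
  v16 = (0 + 0) | a.b.0 | 0 → -a-> v23
  v17 = c.(0 + 0) | 0 | a.0 → -a-> v22, -c-> v24
  v18 = (0 + 0) | b.0 | a.0 → -a-> v23, -b-> v24
  v19 = (0 + 0) | 0 | (c.a.0 + a.a.0) → -a-> v24, -c-> v24
  v20 = 0 → (no moves)
  v21 = 0 | (0 + 0) → (no moves)
  v22 = c.(0 + 0) | 0 | 0 → -c-> v25
  v23 = (0 + 0) | b.0 | 0 → -b-> v25
  v24 = (0 + 0) | 0 | a.0 → -a-> v25
  v25 = (0 + 0) | 0 | 0 → (no moves)
Run σ = ⟨ccc⟩ on P: start {u0}
  [1] c ⇒ {u4, u5, u6, u7}
  [2] c ⇒ {u15, u17, u8}
  [3] c ⇒ {u19}
  ✓ P
Run σ = ⟨ccc⟩ on Q: start {v0}
  [1] c ⇒ {v1, v4, v5, v6}
  [2] c ⇒ {v14, v9}
  [3] c ⇒ no successor for Q

ccc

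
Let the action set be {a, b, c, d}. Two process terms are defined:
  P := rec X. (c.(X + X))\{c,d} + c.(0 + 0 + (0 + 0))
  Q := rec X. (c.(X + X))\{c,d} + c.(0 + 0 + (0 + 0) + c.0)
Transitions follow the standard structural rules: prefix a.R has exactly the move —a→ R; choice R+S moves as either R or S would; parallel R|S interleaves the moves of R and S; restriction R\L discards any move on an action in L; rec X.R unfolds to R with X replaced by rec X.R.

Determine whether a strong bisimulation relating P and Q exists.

NO

P's transition system — 2 states:
  m0 = rec X. (c.(X + X))\{c,d} + c.(0 + 0 + (0 + 0)) has moves -c-> m1
  m1 = 0 + 0 + (0 + 0) has moves ·
Q's transition system — 3 states:
  n0 = rec X. (c.(X + X))\{c,d} + c.(0 + 0 + (0 + 0) + c.0) has moves -c-> n1
  n1 = 0 + 0 + (0 + 0) + c.0 has moves -c-> n2
  n2 = 0 has moves ·
Coarsest stable partition (strong bisimilarity classes):
  B0 = {m0, n1}
  B1 = {m1, n2}
  B2 = {n0}
m0 ∈ B0, n0 ∈ B2 → different blocks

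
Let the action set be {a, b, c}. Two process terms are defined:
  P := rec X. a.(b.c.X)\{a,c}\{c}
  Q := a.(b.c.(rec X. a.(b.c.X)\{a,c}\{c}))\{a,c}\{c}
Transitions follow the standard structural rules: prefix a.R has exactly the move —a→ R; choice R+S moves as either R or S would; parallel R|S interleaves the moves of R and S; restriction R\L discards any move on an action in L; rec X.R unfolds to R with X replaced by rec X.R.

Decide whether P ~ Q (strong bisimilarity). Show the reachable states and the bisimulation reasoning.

YES

P's transition system — 3 states:
  s0 = rec X. a.(b.c.X)\{a,c}\{c} | -a-> s1
  s1 = (b.c.(rec X. a.(b.c.X)\{a,c}\{c}))\{a,c}\{c} | -b-> s2
  s2 = (c.(rec X. a.(b.c.X)\{a,c}\{c}))\{a,c}\{c} | (no moves)
Q's transition system — 3 states:
  t0 = a.(b.c.(rec X. a.(b.c.X)\{a,c}\{c}))\{a,c}\{c} | -a-> t1
  t1 = (b.c.(rec X. a.(b.c.X)\{a,c}\{c}))\{a,c}\{c} | -b-> t2
  t2 = (c.(rec X. a.(b.c.X)\{a,c}\{c}))\{a,c}\{c} | (no moves)
Coarsest stable partition (strong bisimilarity classes):
  B0 = {s0, t0}
  B1 = {s1, t1}
  B2 = {s2, t2}
s0 ∈ B0, t0 ∈ B0 → same block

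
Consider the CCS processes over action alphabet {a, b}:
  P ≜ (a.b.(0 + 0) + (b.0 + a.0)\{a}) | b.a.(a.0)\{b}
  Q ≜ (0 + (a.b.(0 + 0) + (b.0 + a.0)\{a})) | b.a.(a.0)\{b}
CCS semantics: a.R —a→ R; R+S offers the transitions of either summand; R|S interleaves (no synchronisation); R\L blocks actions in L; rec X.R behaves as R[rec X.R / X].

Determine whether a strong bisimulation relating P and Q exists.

bisimilar

Reachable graph of P (16 states):
  p0 = (a.b.(0 + 0) + (b.0 + a.0)\{a}) | b.a.(a.0)\{b} :: =a=> p1, =b=> p2, =b=> p3
  p1 = b.(0 + 0) | b.a.(a.0)\{b} :: =b=> p4, =b=> p5
  p2 = (a.b.(0 + 0) + (b.0 + a.0)\{a}) | a.(a.0)\{b} :: =a=> p5, =a=> p6, =b=> p7
  p3 = 0\{a} | b.a.(a.0)\{b} :: =b=> p7
  p4 = (0 + 0) | b.a.(a.0)\{b} :: =b=> p8
  p5 = b.(0 + 0) | a.(a.0)\{b} :: =a=> p9, =b=> p8
  p6 = (a.b.(0 + 0) + (b.0 + a.0)\{a}) | (a.0)\{b} :: =a=> p10, =a=> p9, =b=> p11
  p7 = 0\{a} | a.(a.0)\{b} :: =a=> p11
  p8 = (0 + 0) | a.(a.0)\{b} :: =a=> p12
  p9 = b.(0 + 0) | (a.0)\{b} :: =a=> p13, =b=> p12
  p10 = (a.b.(0 + 0) + (b.0 + a.0)\{a}) | 0\{b} :: =a=> p13, =b=> p14
  p11 = 0\{a} | (a.0)\{b} :: =a=> p14
  p12 = (0 + 0) | (a.0)\{b} :: =a=> p15
  p13 = b.(0 + 0) | 0\{b} :: =b=> p15
  p14 = 0\{a} | 0\{b} :: ·
  p15 = (0 + 0) | 0\{b} :: ·
Reachable graph of Q (16 states):
  q0 = (0 + (a.b.(0 + 0) + (b.0 + a.0)\{a})) | b.a.(a.0)\{b} :: =a=> q1, =b=> q2, =b=> q3
  q1 = b.(0 + 0) | b.a.(a.0)\{b} :: =b=> q4, =b=> q5
  q2 = (0 + (a.b.(0 + 0) + (b.0 + a.0)\{a})) | a.(a.0)\{b} :: =a=> q5, =a=> q6, =b=> q7
  q3 = 0\{a} | b.a.(a.0)\{b} :: =b=> q7
  q4 = (0 + 0) | b.a.(a.0)\{b} :: =b=> q8
  q5 = b.(0 + 0) | a.(a.0)\{b} :: =a=> q9, =b=> q8
  q6 = (0 + (a.b.(0 + 0) + (b.0 + a.0)\{a})) | (a.0)\{b} :: =a=> q10, =a=> q9, =b=> q11
  q7 = 0\{a} | a.(a.0)\{b} :: =a=> q11
  q8 = (0 + 0) | a.(a.0)\{b} :: =a=> q12
  q9 = b.(0 + 0) | (a.0)\{b} :: =a=> q13, =b=> q12
  q10 = (0 + (a.b.(0 + 0) + (b.0 + a.0)\{a})) | 0\{b} :: =a=> q13, =b=> q14
  q11 = 0\{a} | (a.0)\{b} :: =a=> q14
  q12 = (0 + 0) | (a.0)\{b} :: =a=> q15
  q13 = b.(0 + 0) | 0\{b} :: =b=> q15
  q14 = 0\{a} | 0\{b} :: ·
  q15 = (0 + 0) | 0\{b} :: ·
Coarsest stable partition (strong bisimilarity classes):
  B0 = {p0, q0}
  B1 = {p3, p4, q3, q4}
  B2 = {p7, p8, q7, q8}
  B3 = {p11, p12, q11, q12}
  B4 = {p14, p15, q14, q15}
  B5 = {p2, q2}
  B6 = {p5, q5}
  B7 = {p9, q9}
  B8 = {p13, q13}
  B9 = {p6, q6}
  B10 = {p10, q10}
  B11 = {p1, q1}
p0 ∈ B0, q0 ∈ B0 → same block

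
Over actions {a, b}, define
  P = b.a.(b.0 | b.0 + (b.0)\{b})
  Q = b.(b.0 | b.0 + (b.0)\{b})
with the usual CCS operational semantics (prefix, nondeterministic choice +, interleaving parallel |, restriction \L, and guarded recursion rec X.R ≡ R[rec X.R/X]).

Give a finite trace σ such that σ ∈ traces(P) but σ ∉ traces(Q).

ba

P's transition system — 6 states:
  m0 = b.a.(b.0 | b.0 + (b.0)\{b}) → --b--▸ m1
  m1 = a.(b.0 | b.0 + (b.0)\{b}) → --a--▸ m2
  m2 = b.0 | b.0 + (b.0)\{b} → --b--▸ m3, --b--▸ m4
  m3 = 0 | b.0 → --b--▸ m5
  m4 = b.0 | 0 → --b--▸ m5
  m5 = 0 | 0 → ·
Q's transition system — 5 states:
  n0 = b.(b.0 | b.0 + (b.0)\{b}) → --b--▸ n1
  n1 = b.0 | b.0 + (b.0)\{b} → --b--▸ n2, --b--▸ n3
  n2 = 0 | b.0 → --b--▸ n4
  n3 = b.0 | 0 → --b--▸ n4
  n4 = 0 | 0 → ·
Run σ = ⟨ba⟩ on P: start {m0}
  after b @ step 1: {m1}
  after a @ step 2: {m2}
  — P admits the full trace.
Run σ = ⟨ba⟩ on Q: start {n0}
  after b @ step 1: {n1}
  after a @ step 2: no successor for Q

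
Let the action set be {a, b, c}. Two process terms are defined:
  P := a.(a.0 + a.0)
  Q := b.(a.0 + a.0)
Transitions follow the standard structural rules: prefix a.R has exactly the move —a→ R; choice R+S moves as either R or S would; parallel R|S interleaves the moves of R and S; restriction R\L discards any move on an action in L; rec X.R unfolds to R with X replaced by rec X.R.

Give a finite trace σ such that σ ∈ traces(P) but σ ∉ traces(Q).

Reachable graph of P (3 states):
  s0 = a.(a.0 + a.0) :: -a-> s1
  s1 = a.0 + a.0 :: -a-> s2
  s2 = 0 :: ·
Reachable graph of Q (3 states):
  t0 = b.(a.0 + a.0) :: -b-> t1
  t1 = a.0 + a.0 :: -a-> t2
  t2 = 0 :: ·
Trace ⟨a⟩ through P, begin at {s0}:
  step 1 (a): {s1}
  P completes σ.
Trace ⟨a⟩ through Q, begin at {t0}:
  step 1 (a): ∅  — Q cannot continue

a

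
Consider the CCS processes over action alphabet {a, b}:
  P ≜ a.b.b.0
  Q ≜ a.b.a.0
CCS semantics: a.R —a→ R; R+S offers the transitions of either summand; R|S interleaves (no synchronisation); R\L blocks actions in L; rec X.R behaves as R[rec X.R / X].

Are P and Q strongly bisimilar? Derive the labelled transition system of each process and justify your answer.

NO

P's transition system — 4 states:
  u0 = a.b.b.0 :: -a-> u1
  u1 = b.b.0 :: -b-> u2
  u2 = b.0 :: -b-> u3
  u3 = 0 :: stopped
Q's transition system — 4 states:
  v0 = a.b.a.0 :: -a-> v1
  v1 = b.a.0 :: -b-> v2
  v2 = a.0 :: -a-> v3
  v3 = 0 :: stopped
Partition-refinement fixed point:
  B0 = {u0}
  B1 = {u1}
  B2 = {u2}
  B3 = {u3, v3}
  B4 = {v0}
  B5 = {v1}
  B6 = {v2}
u0 ∈ B0, v0 ∈ B4 → different blocks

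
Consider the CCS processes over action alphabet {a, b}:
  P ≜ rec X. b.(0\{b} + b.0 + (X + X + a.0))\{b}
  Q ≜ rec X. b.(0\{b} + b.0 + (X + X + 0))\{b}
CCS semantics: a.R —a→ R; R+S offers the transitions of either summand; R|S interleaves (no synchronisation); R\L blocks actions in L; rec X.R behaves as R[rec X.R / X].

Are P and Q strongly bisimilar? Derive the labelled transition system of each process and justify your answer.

not bisimilar

P's transition system — 3 states:
  u0 = rec X. b.(0\{b} + b.0 + (X + X + a.0))\{b} ⊢ ··b··> u1
  u1 = (0\{b} + b.0 + ((rec X. b.(0\{b} + b.0 + (X + X + a.0))\{b}) + (rec X. b.(0\{b} + b.0 + (X + X + a.0))\{b}) + a.0))\{b} ⊢ ··a··> u2
  u2 = 0\{b} ⊢ ·
Q's transition system — 2 states:
  v0 = rec X. b.(0\{b} + b.0 + (X + X + 0))\{b} ⊢ ··b··> v1
  v1 = (0\{b} + b.0 + ((rec X. b.(0\{b} + b.0 + (X + X + 0))\{b}) + (rec X. b.(0\{b} + b.0 + (X + X + 0))\{b}) + 0))\{b} ⊢ ·
Coarsest stable partition (strong bisimilarity classes):
  B0 = {u0}
  B1 = {u1}
  B2 = {u2, v1}
  B3 = {v0}
u0 ∈ B0, v0 ∈ B3 → different blocks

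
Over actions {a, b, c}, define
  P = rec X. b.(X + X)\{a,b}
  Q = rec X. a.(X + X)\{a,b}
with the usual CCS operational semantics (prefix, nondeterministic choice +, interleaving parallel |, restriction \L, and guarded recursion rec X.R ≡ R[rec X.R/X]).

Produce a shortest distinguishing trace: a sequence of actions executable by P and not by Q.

Reachable graph of P (2 states):
  u0 = rec X. b.(X + X)\{a,b} | --b--▸ u1
  u1 = ((rec X. b.(X + X)\{a,b}) + (rec X. b.(X + X)\{a,b}))\{a,b} | deadlocked
Reachable graph of Q (2 states):
  v0 = rec X. a.(X + X)\{a,b} | --a--▸ v1
  v1 = ((rec X. a.(X + X)\{a,b}) + (rec X. a.(X + X)\{a,b}))\{a,b} | deadlocked
Run σ = ⟨b⟩ on P: start {u0}
  step 1 (b): {u1}
  P completes σ.
Run σ = ⟨b⟩ on Q: start {v0}
  step 1 (b): ∅ (Q stuck)

b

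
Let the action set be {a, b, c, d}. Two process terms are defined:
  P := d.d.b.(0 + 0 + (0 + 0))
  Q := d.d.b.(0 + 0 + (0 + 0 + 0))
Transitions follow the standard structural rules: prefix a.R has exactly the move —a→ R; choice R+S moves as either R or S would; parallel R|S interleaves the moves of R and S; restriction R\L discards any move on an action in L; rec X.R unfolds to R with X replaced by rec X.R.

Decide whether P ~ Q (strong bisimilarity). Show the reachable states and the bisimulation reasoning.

P ~ Q

LTS(P): 4 reachable states
  p0 = d.d.b.(0 + 0 + (0 + 0)) | ··d··> p1
  p1 = d.b.(0 + 0 + (0 + 0)) | ··d··> p2
  p2 = b.(0 + 0 + (0 + 0)) | ··b··> p3
  p3 = 0 + 0 + (0 + 0) | deadlocked
LTS(Q): 4 reachable states
  q0 = d.d.b.(0 + 0 + (0 + 0 + 0)) | ··d··> q1
  q1 = d.b.(0 + 0 + (0 + 0 + 0)) | ··d··> q2
  q2 = b.(0 + 0 + (0 + 0 + 0)) | ··b··> q3
  q3 = 0 + 0 + (0 + 0 + 0) | deadlocked
Coarsest stable partition (strong bisimilarity classes):
  B0 = {p0, q0}
  B1 = {p1, q1}
  B2 = {p2, q2}
  B3 = {p3, q3}
p0 ∈ B0, q0 ∈ B0 → same block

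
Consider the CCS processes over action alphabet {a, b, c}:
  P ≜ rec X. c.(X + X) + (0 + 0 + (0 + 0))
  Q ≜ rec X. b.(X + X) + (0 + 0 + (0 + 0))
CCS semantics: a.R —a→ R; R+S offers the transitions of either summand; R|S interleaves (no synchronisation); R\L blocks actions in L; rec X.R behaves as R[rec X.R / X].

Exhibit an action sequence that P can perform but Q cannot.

LTS(P): 2 reachable states
  p0 = rec X. c.(X + X) + (0 + 0 + (0 + 0)) → =c=> p1
  p1 = (rec X. c.(X + X) + (0 + 0 + (0 + 0))) + (rec X. c.(X + X) + (0 + 0 + (0 + 0))) → =c=> p1
LTS(Q): 2 reachable states
  q0 = rec X. b.(X + X) + (0 + 0 + (0 + 0)) → =b=> q1
  q1 = (rec X. b.(X + X) + (0 + 0 + (0 + 0))) + (rec X. b.(X + X) + (0 + 0 + (0 + 0))) → =b=> q1
Run σ = ⟨c⟩ on P: start {p0}
  step 1 (c): {p1}
  ✓ P
Run σ = ⟨c⟩ on Q: start {q0}
  step 1 (c): ∅  — Q cannot continue

c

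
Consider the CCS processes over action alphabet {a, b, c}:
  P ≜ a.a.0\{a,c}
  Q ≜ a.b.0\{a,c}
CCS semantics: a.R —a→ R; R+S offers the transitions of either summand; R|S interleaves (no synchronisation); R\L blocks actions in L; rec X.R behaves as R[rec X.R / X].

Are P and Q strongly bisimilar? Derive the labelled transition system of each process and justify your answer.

P ≁ Q

P's transition system — 3 states:
  p0 = a.a.0\{a,c} :: --a--▸ p1
  p1 = a.0\{a,c} :: --a--▸ p2
  p2 = 0\{a,c} :: ∅
Q's transition system — 3 states:
  q0 = a.b.0\{a,c} :: --a--▸ q1
  q1 = b.0\{a,c} :: --b--▸ q2
  q2 = 0\{a,c} :: ∅
Coarsest stable partition (strong bisimilarity classes):
  B0 = {p0}
  B1 = {p1}
  B2 = {p2, q2}
  B3 = {q0}
  B4 = {q1}
p0 ∈ B0, q0 ∈ B3 → different blocks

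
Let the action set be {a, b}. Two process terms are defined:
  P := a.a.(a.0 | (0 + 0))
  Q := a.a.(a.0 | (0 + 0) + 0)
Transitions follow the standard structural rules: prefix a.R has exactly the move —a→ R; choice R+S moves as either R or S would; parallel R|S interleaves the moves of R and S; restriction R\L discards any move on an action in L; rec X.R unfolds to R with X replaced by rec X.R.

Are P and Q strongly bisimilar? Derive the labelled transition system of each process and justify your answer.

P's transition system — 4 states:
  m0 = a.a.(a.0 | (0 + 0)) ⊢ ··a··> m1
  m1 = a.(a.0 | (0 + 0)) ⊢ ··a··> m2
  m2 = a.0 | (0 + 0) ⊢ ··a··> m3
  m3 = 0 | (0 + 0) ⊢ ·
Q's transition system — 4 states:
  n0 = a.a.(a.0 | (0 + 0) + 0) ⊢ ··a··> n1
  n1 = a.(a.0 | (0 + 0) + 0) ⊢ ··a··> n2
  n2 = a.0 | (0 + 0) + 0 ⊢ ··a··> n3
  n3 = 0 | (0 + 0) ⊢ ·
Partition-refinement fixed point:
  B0 = {m0, n0}
  B1 = {m1, n1}
  B2 = {m2, n2}
  B3 = {m3, n3}
m0 ∈ B0, n0 ∈ B0 → same block

YES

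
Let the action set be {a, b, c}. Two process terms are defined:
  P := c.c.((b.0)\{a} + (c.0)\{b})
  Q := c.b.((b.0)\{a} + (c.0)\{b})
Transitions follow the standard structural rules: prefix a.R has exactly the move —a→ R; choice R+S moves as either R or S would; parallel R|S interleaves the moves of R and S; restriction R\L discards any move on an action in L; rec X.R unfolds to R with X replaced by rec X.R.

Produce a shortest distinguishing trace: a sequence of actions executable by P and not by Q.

cc

Reachable graph of P (5 states):
  m0 = c.c.((b.0)\{a} + (c.0)\{b}) has moves --c--▸ m1
  m1 = c.((b.0)\{a} + (c.0)\{b}) has moves --c--▸ m2
  m2 = (b.0)\{a} + (c.0)\{b} has moves --b--▸ m3, --c--▸ m4
  m3 = 0\{a} has moves ∅
  m4 = 0\{b} has moves ∅
Reachable graph of Q (5 states):
  n0 = c.b.((b.0)\{a} + (c.0)\{b}) has moves --c--▸ n1
  n1 = b.((b.0)\{a} + (c.0)\{b}) has moves --b--▸ n2
  n2 = (b.0)\{a} + (c.0)\{b} has moves --b--▸ n3, --c--▸ n4
  n3 = 0\{a} has moves ∅
  n4 = 0\{b} has moves ∅
Run σ = ⟨cc⟩ on P: start {m0}
  [1] c ⇒ {m1}
  [2] c ⇒ {m2}
  P completes σ.
Run σ = ⟨cc⟩ on Q: start {n0}
  [1] c ⇒ {n1}
  [2] c ⇒ no successor for Q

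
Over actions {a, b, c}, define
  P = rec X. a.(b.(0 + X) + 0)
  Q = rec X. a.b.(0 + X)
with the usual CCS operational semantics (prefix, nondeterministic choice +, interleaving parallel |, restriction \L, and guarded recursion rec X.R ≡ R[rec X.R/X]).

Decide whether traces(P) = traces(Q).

Reachable graph of P (3 states):
  u0 = rec X. a.(b.(0 + X) + 0) → --a--▸ u1
  u1 = b.(0 + (rec X. a.(b.(0 + X) + 0))) + 0 → --b--▸ u2
  u2 = 0 + (rec X. a.(b.(0 + X) + 0)) → --a--▸ u1
Reachable graph of Q (3 states):
  v0 = rec X. a.b.(0 + X) → --a--▸ v1
  v1 = b.(0 + (rec X. a.b.(0 + X))) → --b--▸ v2
  v2 = 0 + (rec X. a.b.(0 + X)) → --a--▸ v1
Coarsest stable partition (strong bisimilarity classes):
  B0 = {u0, u2, v0, v2}
  B1 = {u1, v1}
u0 ∈ B0, v0 ∈ B0 → same block
Bisimilar ⇒ trace-equivalent.

traces(P) = traces(Q)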